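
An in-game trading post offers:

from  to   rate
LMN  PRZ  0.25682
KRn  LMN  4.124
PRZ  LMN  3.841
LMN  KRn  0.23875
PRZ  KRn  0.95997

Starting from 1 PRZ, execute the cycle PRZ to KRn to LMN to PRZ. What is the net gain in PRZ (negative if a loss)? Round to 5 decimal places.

1 PRZ × 0.95997 = 0.95997 KRn
0.95997 KRn × 4.124 = 3.95891628 LMN
3.95891628 LMN × 0.25682 = 1.0167288790296 PRZ
Net change: 1.0167288790296 − 1 = 0.0167288790296 PRZ

0.01673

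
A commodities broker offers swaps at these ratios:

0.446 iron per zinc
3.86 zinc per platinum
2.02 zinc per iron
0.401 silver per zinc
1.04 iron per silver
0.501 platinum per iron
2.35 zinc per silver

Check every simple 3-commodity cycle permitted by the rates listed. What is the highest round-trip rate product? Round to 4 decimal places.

zinc→iron→platinum→zinc: 0.446 × 0.501 × 3.86 = 0.86250
zinc→silver→iron→zinc: 0.401 × 1.04 × 2.02 = 0.84242
Maximum is zinc→iron→platinum→zinc at 0.8625; no arbitrage — every cycle loses value.

0.8625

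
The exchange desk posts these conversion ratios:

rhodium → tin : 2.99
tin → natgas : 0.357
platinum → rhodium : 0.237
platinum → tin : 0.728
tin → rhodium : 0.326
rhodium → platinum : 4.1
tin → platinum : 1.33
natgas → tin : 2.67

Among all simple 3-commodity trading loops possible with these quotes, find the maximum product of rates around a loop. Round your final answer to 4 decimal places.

0.9730

tin→rhodium→platinum→tin: 0.326 × 4.1 × 0.728 = 0.97304
tin→platinum→rhodium→tin: 1.33 × 0.237 × 2.99 = 0.94248
Maximum is tin→rhodium→platinum→tin at 0.9730; no arbitrage — every cycle loses value.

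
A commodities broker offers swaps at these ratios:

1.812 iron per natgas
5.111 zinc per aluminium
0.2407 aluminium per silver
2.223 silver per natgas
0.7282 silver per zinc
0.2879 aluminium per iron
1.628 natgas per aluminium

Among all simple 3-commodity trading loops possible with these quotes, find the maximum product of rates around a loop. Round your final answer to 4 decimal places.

0.8958

aluminium→zinc→silver→aluminium: 5.111 × 0.7282 × 0.2407 = 0.89584
aluminium→natgas→silver→aluminium: 1.628 × 2.223 × 0.2407 = 0.87110
aluminium→natgas→iron→aluminium: 1.628 × 1.812 × 0.2879 = 0.84929
Maximum is aluminium→zinc→silver→aluminium at 0.8958; no arbitrage — every cycle loses value.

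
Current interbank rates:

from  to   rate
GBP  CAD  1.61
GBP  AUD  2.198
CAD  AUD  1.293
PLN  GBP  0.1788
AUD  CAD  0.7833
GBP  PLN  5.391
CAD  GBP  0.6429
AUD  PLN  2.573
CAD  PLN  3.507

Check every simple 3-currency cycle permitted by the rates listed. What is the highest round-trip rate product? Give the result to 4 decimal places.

1.1069

CAD→GBP→AUD→CAD: 0.6429 × 2.198 × 0.7833 = 1.10688
PLN→GBP→AUD→PLN: 0.1788 × 2.198 × 2.573 = 1.01120
CAD→PLN→GBP→CAD: 3.507 × 0.1788 × 1.61 = 1.00955
Maximum is CAD→GBP→AUD→CAD at 1.1069; arbitrage exists.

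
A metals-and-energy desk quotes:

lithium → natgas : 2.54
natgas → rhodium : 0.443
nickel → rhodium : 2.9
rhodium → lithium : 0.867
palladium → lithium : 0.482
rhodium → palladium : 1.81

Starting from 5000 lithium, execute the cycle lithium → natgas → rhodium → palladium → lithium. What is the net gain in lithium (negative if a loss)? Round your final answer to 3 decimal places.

5000 lithium × 2.54 = 12700 natgas
12700 natgas × 0.443 = 5626.1 rhodium
5626.1 rhodium × 1.81 = 10183.241 palladium
10183.241 palladium × 0.482 = 4908.322162 lithium
Net change: 4908.322162 − 5000 = -91.677838 lithium

-91.678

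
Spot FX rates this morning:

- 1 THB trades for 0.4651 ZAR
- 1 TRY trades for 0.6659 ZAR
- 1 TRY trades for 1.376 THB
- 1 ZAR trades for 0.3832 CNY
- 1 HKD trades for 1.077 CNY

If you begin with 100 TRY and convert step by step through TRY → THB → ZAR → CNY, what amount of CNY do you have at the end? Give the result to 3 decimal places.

24.524

100 TRY × 1.376 = 137.6 THB
137.6 THB × 0.4651 = 63.99776 ZAR
63.99776 ZAR × 0.3832 = 24.523941632 CNY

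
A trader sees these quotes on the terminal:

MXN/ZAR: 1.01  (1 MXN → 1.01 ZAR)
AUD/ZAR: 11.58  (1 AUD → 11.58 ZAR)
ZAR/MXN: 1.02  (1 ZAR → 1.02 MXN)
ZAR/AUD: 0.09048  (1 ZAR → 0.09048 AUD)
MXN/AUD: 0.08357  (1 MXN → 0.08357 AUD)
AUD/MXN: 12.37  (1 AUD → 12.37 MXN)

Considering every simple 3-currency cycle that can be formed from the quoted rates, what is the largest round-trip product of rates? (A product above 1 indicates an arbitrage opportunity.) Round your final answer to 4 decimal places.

1.1304

MXN→ZAR→AUD→MXN: 1.01 × 0.09048 × 12.37 = 1.13043
MXN→AUD→ZAR→MXN: 0.08357 × 11.58 × 1.02 = 0.98710
Maximum is MXN→ZAR→AUD→MXN at 1.1304; arbitrage exists.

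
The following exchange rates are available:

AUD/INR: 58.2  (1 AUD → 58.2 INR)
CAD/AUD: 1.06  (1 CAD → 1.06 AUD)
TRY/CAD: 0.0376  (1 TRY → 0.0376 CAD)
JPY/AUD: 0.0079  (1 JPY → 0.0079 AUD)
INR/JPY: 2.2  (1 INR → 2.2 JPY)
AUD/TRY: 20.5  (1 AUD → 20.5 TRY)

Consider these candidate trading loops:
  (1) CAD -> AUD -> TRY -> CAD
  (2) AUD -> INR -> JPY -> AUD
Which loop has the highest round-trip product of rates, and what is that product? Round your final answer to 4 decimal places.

(1) 1.06 × 20.5 × 0.0376 = 0.81705
(2) 58.2 × 2.2 × 0.0079 = 1.01152
Highest is cycle (2) at 1.0115 (>1, arbitrage).

1.0115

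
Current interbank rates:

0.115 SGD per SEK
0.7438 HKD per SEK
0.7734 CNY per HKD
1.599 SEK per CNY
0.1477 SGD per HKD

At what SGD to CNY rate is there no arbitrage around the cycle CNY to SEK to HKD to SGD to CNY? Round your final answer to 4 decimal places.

Known legs of the cycle: 1.599 × 0.7438 × 0.1477 = 0.17566495674
For no arbitrage the full-cycle product must be 1, so the missing rate is 1 / 0.17566495674 ≈ 5.692655.

5.6927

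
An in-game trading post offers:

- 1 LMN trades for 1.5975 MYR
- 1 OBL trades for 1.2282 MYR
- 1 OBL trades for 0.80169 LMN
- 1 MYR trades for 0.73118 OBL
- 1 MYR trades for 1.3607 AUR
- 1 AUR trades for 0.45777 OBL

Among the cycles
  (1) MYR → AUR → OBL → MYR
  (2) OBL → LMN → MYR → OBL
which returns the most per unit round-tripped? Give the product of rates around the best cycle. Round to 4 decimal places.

(1) 1.3607 × 0.45777 × 1.2282 = 0.76503
(2) 0.80169 × 1.5975 × 0.73118 = 0.93642
Highest is cycle (2) at 0.9364 (≤1, no arbitrage).

0.9364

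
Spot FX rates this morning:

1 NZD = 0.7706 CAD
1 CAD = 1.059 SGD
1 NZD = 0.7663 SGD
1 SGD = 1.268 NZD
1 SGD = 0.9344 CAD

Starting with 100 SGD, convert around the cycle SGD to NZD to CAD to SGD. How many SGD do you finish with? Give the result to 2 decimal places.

103.48

100 SGD × 1.268 = 126.8 NZD
126.8 NZD × 0.7706 = 97.71208 CAD
97.71208 CAD × 1.059 = 103.47709272 SGD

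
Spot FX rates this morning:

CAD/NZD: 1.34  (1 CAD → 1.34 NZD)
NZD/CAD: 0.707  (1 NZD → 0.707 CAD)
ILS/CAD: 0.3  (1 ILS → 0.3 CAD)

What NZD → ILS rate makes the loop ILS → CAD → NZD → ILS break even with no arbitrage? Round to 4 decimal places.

2.4876

Known legs of the cycle: 0.3 × 1.34 = 0.402
For no arbitrage the full-cycle product must be 1, so the missing rate is 1 / 0.402 ≈ 2.487562.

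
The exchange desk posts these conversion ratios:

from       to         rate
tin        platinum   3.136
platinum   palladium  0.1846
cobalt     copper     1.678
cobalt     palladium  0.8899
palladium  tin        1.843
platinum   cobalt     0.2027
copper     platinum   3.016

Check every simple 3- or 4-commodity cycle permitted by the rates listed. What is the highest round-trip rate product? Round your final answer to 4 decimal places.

tin→platinum→palladium→tin: 3.136 × 0.1846 × 1.843 = 1.06692
tin→platinum→cobalt→palladium→tin: 3.136 × 0.2027 × 0.8899 × 1.843 = 1.04255
platinum→cobalt→copper→platinum: 0.2027 × 1.678 × 3.016 = 1.02583
Maximum is tin→platinum→palladium→tin at 1.0669; arbitrage exists.

1.0669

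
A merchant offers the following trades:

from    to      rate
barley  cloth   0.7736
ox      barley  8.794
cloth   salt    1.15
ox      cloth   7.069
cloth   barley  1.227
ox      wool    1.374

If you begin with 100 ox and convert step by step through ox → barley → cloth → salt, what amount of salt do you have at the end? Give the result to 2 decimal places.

782.35

100 ox × 8.794 = 879.4 barley
879.4 barley × 0.7736 = 680.30384 cloth
680.30384 cloth × 1.15 = 782.349416 salt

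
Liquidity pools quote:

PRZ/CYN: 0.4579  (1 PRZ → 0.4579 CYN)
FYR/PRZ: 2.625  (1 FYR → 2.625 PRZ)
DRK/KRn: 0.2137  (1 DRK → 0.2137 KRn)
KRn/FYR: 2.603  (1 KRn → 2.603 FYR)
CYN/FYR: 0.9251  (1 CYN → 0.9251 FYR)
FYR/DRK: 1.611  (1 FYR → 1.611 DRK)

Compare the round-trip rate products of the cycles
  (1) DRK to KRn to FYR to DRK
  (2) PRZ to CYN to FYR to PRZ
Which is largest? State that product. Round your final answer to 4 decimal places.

1.1120

(1) 0.2137 × 2.603 × 1.611 = 0.89614
(2) 0.4579 × 0.9251 × 2.625 = 1.11196
Highest is cycle (2) at 1.1120 (>1, arbitrage).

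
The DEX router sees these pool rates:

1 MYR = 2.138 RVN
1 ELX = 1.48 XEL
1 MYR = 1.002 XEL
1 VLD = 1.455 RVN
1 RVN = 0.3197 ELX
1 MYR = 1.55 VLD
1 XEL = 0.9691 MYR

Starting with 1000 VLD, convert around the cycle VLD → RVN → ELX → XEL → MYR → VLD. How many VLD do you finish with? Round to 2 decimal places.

1034.11

1000 VLD × 1.455 = 1455 RVN
1455 RVN × 0.3197 = 465.1635 ELX
465.1635 ELX × 1.48 = 688.44198 XEL
688.44198 XEL × 0.9691 = 667.169122818 MYR
667.169122818 MYR × 1.55 = 1034.1121403679 VLD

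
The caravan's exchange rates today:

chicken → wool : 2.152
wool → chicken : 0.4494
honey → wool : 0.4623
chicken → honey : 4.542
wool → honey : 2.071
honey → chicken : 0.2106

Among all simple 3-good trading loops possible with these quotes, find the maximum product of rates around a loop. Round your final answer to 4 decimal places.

0.9436

chicken→honey→wool→chicken: 4.542 × 0.4623 × 0.4494 = 0.94364
chicken→wool→honey→chicken: 2.152 × 2.071 × 0.2106 = 0.93860
Maximum is chicken→honey→wool→chicken at 0.9436; no arbitrage — every cycle loses value.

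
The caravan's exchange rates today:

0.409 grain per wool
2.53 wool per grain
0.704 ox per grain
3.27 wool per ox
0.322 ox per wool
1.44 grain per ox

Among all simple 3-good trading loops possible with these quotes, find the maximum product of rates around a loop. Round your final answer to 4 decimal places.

1.1731

ox→grain→wool→ox: 1.44 × 2.53 × 0.322 = 1.17311
ox→wool→grain→ox: 3.27 × 0.409 × 0.704 = 0.94155
Maximum is ox→grain→wool→ox at 1.1731; arbitrage exists.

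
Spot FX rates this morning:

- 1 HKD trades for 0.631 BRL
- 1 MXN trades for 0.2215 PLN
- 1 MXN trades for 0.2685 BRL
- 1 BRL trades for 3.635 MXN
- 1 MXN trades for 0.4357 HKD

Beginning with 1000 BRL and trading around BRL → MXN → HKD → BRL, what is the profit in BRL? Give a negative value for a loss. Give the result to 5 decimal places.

-0.64145

1000 BRL × 3.635 = 3635 MXN
3635 MXN × 0.4357 = 1583.7695 HKD
1583.7695 HKD × 0.631 = 999.3585545 BRL
Net change: 999.3585545 − 1000 = -0.6414455 BRL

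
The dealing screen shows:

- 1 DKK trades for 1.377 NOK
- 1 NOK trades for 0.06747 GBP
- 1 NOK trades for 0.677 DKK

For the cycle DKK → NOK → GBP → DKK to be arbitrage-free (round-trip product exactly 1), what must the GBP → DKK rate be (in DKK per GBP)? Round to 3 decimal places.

10.764

Known legs of the cycle: 1.377 × 0.06747 = 0.09290619
For no arbitrage the full-cycle product must be 1, so the missing rate is 1 / 0.09290619 ≈ 10.76355.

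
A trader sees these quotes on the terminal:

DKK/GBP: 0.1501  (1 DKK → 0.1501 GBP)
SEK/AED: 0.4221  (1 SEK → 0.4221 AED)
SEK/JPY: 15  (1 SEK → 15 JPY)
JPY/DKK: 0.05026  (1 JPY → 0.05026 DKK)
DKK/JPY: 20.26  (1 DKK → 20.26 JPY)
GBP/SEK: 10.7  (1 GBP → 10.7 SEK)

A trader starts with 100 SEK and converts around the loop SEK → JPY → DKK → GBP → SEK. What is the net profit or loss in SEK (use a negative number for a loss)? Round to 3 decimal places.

100 SEK × 15 = 1500 JPY
1500 JPY × 0.05026 = 75.39 DKK
75.39 DKK × 0.1501 = 11.316039 GBP
11.316039 GBP × 10.7 = 121.0816173 SEK
Net change: 121.0816173 − 100 = 21.0816173 SEK

21.082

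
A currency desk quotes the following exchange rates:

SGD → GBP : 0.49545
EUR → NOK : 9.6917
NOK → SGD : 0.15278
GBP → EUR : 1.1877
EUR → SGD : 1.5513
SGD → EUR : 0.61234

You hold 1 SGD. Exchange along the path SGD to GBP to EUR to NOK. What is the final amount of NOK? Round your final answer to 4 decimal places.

5.7030

1 SGD × 0.49545 = 0.49545 GBP
0.49545 GBP × 1.1877 = 0.588445965 EUR
0.588445965 EUR × 9.6917 = 5.7030417589905 NOK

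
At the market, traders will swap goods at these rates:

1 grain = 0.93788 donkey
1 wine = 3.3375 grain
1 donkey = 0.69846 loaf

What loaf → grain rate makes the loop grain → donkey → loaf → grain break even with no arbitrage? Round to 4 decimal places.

Known legs of the cycle: 0.93788 × 0.69846 = 0.6550716648
For no arbitrage the full-cycle product must be 1, so the missing rate is 1 / 0.6550716648 ≈ 1.526551.

1.5266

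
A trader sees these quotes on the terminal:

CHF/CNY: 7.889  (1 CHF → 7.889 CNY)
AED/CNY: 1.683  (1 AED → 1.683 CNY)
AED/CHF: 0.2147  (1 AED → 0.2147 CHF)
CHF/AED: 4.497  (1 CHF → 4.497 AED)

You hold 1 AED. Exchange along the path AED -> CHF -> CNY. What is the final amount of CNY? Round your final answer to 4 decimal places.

1.6938

1 AED × 0.2147 = 0.2147 CHF
0.2147 CHF × 7.889 = 1.6937683 CNY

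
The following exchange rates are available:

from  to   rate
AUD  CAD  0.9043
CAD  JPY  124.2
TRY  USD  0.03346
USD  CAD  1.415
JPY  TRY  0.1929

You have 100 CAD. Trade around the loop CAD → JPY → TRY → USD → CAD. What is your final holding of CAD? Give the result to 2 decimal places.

100 CAD × 124.2 = 12420 JPY
12420 JPY × 0.1929 = 2395.818 TRY
2395.818 TRY × 0.03346 = 80.16407028 USD
80.16407028 USD × 1.415 = 113.4321594462 CAD

113.43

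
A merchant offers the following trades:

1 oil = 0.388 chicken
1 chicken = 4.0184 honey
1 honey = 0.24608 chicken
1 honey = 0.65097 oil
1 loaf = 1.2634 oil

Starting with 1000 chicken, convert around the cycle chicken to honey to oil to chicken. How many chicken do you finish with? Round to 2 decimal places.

1000 chicken × 4.0184 = 4018.4 honey
4018.4 honey × 0.65097 = 2615.857848 oil
2615.857848 oil × 0.388 = 1014.952845024 chicken

1014.95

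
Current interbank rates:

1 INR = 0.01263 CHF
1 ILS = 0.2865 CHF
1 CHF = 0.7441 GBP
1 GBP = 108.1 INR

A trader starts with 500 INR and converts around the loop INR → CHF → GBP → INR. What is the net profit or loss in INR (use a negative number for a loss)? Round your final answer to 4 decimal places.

7.9610

500 INR × 0.01263 = 6.315 CHF
6.315 CHF × 0.7441 = 4.6989915 GBP
4.6989915 GBP × 108.1 = 507.96098115 INR
Net change: 507.96098115 − 500 = 7.96098115 INR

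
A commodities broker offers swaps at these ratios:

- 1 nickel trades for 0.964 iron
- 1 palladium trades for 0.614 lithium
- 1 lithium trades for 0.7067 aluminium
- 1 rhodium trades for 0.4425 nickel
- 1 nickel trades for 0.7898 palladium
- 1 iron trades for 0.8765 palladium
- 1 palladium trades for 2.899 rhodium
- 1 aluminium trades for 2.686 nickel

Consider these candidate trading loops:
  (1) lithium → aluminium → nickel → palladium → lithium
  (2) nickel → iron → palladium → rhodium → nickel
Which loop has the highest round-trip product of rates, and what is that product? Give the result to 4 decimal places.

1.0839

(1) 0.7067 × 2.686 × 0.7898 × 0.614 = 0.92051
(2) 0.964 × 0.8765 × 2.899 × 0.4425 = 1.08390
Highest is cycle (2) at 1.0839 (>1, arbitrage).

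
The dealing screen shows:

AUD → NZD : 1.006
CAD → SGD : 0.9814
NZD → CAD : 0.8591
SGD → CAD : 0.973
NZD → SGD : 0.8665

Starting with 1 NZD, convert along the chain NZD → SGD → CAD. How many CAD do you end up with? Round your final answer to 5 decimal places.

0.84310

1 NZD × 0.8665 = 0.8665 SGD
0.8665 SGD × 0.973 = 0.8431045 CAD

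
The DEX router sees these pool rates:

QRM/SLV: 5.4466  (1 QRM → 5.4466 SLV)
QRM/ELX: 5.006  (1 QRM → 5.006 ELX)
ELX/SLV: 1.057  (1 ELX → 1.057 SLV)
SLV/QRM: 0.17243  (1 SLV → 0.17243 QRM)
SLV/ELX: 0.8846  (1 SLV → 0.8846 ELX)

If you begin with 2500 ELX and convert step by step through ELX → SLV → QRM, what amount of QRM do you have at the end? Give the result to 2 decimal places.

455.65

2500 ELX × 1.057 = 2642.5 SLV
2642.5 SLV × 0.17243 = 455.646275 QRM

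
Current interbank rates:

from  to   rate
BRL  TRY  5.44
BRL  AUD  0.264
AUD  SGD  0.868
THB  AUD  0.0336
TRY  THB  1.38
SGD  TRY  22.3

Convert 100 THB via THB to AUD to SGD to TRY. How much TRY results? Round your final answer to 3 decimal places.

100 THB × 0.0336 = 3.36 AUD
3.36 AUD × 0.868 = 2.91648 SGD
2.91648 SGD × 22.3 = 65.037504 TRY

65.038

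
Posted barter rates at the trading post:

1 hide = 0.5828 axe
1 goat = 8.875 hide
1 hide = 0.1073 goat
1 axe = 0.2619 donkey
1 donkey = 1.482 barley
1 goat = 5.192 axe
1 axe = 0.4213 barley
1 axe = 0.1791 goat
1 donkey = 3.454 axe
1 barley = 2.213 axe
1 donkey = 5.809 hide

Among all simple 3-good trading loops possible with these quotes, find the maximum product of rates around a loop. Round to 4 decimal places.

hide→axe→goat→hide: 0.5828 × 0.1791 × 8.875 = 0.92637
hide→axe→donkey→hide: 0.5828 × 0.2619 × 5.809 = 0.88666
axe→donkey→barley→axe: 0.2619 × 1.482 × 2.213 = 0.85894
Maximum is hide→axe→goat→hide at 0.9264; no arbitrage — every cycle loses value.

0.9264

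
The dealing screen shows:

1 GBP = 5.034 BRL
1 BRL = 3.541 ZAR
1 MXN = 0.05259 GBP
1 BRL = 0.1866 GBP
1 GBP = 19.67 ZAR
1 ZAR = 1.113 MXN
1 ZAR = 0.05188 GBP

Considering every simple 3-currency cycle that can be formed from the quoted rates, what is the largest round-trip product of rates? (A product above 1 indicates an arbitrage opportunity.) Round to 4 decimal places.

1.1513

MXN→GBP→ZAR→MXN: 0.05259 × 19.67 × 1.113 = 1.15134
BRL→ZAR→GBP→BRL: 3.541 × 0.05188 × 5.034 = 0.92478
Maximum is MXN→GBP→ZAR→MXN at 1.1513; arbitrage exists.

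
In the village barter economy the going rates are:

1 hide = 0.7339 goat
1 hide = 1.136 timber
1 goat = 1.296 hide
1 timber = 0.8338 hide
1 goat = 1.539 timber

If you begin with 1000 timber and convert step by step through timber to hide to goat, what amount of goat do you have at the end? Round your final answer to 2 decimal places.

1000 timber × 0.8338 = 833.8 hide
833.8 hide × 0.7339 = 611.92582 goat

611.93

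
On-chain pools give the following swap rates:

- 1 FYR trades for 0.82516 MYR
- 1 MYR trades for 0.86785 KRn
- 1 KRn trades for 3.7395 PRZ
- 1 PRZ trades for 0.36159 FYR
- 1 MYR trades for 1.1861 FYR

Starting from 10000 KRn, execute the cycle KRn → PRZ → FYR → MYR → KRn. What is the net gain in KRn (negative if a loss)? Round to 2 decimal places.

-316.94

10000 KRn × 3.7395 = 37395 PRZ
37395 PRZ × 0.36159 = 13521.65805 FYR
13521.65805 FYR × 0.82516 = 11157.531356538 MYR
11157.531356538 MYR × 0.86785 = 9683.0635877715033 KRn
Net change: 9683.0635877715033 − 10000 = -316.9364122284967 KRn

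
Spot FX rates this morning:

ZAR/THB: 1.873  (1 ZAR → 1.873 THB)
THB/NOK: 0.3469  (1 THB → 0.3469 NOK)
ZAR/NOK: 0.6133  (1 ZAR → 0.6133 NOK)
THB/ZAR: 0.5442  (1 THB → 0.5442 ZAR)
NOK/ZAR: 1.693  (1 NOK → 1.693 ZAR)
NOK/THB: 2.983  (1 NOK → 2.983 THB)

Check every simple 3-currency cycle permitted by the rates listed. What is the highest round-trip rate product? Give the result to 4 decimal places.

NOK→ZAR→THB→NOK: 1.693 × 1.873 × 0.3469 = 1.10002
NOK→THB→ZAR→NOK: 2.983 × 0.5442 × 0.6133 = 0.99560
Maximum is NOK→ZAR→THB→NOK at 1.1000; arbitrage exists.

1.1000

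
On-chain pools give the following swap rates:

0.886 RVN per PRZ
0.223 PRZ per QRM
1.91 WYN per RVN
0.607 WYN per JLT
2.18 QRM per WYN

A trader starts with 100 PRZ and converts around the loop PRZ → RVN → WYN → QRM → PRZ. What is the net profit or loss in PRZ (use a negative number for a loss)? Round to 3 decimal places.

100 PRZ × 0.886 = 88.6 RVN
88.6 RVN × 1.91 = 169.226 WYN
169.226 WYN × 2.18 = 368.91268 QRM
368.91268 QRM × 0.223 = 82.26752764 PRZ
Net change: 82.26752764 − 100 = -17.73247236 PRZ

-17.732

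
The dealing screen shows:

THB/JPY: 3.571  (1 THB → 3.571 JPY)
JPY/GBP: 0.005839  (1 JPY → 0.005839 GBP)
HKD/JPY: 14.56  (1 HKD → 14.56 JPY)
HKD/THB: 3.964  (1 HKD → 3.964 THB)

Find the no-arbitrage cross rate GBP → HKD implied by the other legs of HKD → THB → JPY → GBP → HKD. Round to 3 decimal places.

12.099

Known legs of the cycle: 3.964 × 3.571 × 0.005839 = 0.082653637516
For no arbitrage the full-cycle product must be 1, so the missing rate is 1 / 0.082653637516 ≈ 12.09868.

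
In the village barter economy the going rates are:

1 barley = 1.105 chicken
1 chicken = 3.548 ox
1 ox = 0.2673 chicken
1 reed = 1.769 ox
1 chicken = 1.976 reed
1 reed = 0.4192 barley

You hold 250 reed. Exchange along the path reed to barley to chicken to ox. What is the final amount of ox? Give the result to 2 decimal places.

250 reed × 0.4192 = 104.8 barley
104.8 barley × 1.105 = 115.804 chicken
115.804 chicken × 3.548 = 410.872592 ox

410.87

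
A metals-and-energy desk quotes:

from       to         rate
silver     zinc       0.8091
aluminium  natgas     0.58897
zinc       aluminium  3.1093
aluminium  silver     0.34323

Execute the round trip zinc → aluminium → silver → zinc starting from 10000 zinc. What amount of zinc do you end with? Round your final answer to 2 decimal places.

8634.76

10000 zinc × 3.1093 = 31093 aluminium
31093 aluminium × 0.34323 = 10672.05039 silver
10672.05039 silver × 0.8091 = 8634.755970549 zinc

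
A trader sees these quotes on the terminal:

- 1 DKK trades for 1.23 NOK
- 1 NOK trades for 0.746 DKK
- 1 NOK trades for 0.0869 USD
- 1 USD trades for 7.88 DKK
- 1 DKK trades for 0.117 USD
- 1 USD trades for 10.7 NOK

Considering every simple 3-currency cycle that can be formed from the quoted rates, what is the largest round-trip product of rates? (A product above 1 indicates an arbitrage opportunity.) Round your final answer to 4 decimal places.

0.9339

NOK→DKK→USD→NOK: 0.746 × 0.117 × 10.7 = 0.93392
NOK→USD→DKK→NOK: 0.0869 × 7.88 × 1.23 = 0.84227
Maximum is NOK→DKK→USD→NOK at 0.9339; no arbitrage — every cycle loses value.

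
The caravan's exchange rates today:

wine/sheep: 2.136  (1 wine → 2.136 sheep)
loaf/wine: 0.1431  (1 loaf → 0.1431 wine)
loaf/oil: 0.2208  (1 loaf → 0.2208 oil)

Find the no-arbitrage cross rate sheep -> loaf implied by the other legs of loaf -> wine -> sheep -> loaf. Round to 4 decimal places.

3.2716

Known legs of the cycle: 0.1431 × 2.136 = 0.3056616
For no arbitrage the full-cycle product must be 1, so the missing rate is 1 / 0.3056616 ≈ 3.271592.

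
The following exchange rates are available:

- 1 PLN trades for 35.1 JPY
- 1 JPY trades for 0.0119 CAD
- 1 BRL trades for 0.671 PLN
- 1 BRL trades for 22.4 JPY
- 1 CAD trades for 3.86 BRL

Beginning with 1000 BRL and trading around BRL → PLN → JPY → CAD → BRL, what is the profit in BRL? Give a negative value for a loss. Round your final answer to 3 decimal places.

81.842

1000 BRL × 0.671 = 671 PLN
671 PLN × 35.1 = 23552.1 JPY
23552.1 JPY × 0.0119 = 280.26999 CAD
280.26999 CAD × 3.86 = 1081.8421614 BRL
Net change: 1081.8421614 − 1000 = 81.8421614 BRL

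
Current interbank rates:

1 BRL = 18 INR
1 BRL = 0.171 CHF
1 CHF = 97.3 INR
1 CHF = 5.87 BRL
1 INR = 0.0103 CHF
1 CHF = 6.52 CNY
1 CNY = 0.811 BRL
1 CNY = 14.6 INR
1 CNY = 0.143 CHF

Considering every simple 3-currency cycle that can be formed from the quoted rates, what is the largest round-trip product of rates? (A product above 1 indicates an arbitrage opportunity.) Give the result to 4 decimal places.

1.0883

INR→CHF→BRL→INR: 0.0103 × 5.87 × 18 = 1.08830
INR→CHF→CNY→INR: 0.0103 × 6.52 × 14.6 = 0.98048
CNY→BRL→CHF→CNY: 0.811 × 0.171 × 6.52 = 0.90420
Maximum is INR→CHF→BRL→INR at 1.0883; arbitrage exists.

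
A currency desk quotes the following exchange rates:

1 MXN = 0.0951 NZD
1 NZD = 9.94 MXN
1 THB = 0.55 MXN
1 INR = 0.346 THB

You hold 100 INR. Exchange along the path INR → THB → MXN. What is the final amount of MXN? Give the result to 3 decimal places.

100 INR × 0.346 = 34.6 THB
34.6 THB × 0.55 = 19.03 MXN

19.030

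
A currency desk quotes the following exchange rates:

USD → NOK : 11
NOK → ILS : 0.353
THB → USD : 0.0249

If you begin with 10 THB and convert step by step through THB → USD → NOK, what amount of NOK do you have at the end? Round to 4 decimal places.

2.7390

10 THB × 0.0249 = 0.249 USD
0.249 USD × 11 = 2.739 NOK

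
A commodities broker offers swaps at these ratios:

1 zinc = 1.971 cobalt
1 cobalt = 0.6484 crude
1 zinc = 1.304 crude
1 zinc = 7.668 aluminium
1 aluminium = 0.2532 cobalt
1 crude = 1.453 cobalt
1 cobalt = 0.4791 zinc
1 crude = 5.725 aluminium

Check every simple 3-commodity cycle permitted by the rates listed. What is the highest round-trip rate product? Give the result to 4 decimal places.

crude→aluminium→cobalt→crude: 5.725 × 0.2532 × 0.6484 = 0.93990
zinc→aluminium→cobalt→zinc: 7.668 × 0.2532 × 0.4791 = 0.93019
crude→cobalt→zinc→crude: 1.453 × 0.4791 × 1.304 = 0.90776
Maximum is crude→aluminium→cobalt→crude at 0.9399; no arbitrage — every cycle loses value.

0.9399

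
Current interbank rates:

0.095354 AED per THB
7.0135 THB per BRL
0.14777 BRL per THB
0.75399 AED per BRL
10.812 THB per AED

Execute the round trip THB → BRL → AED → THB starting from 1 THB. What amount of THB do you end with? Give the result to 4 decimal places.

1 THB × 0.14777 = 0.14777 BRL
0.14777 BRL × 0.75399 = 0.1114171023 AED
0.1114171023 AED × 10.812 = 1.2046417100676 THB

1.2046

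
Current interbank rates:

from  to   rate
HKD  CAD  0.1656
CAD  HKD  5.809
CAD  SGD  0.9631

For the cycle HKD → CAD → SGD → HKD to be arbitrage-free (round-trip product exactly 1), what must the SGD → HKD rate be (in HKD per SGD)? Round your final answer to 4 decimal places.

Known legs of the cycle: 0.1656 × 0.9631 = 0.15948936
For no arbitrage the full-cycle product must be 1, so the missing rate is 1 / 0.15948936 ≈ 6.270011.

6.2700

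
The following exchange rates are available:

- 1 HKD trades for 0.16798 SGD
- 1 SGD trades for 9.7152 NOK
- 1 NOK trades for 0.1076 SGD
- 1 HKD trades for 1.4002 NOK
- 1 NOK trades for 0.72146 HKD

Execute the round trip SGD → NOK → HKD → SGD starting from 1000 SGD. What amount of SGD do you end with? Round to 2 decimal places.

1177.39

1000 SGD × 9.7152 = 9715.2 NOK
9715.2 NOK × 0.72146 = 7009.128192 HKD
7009.128192 HKD × 0.16798 = 1177.39335369216 SGD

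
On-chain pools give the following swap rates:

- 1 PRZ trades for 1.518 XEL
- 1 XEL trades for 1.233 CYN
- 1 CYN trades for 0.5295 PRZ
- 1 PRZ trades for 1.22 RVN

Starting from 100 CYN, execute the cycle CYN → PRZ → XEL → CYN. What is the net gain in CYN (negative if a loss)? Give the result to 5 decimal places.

100 CYN × 0.5295 = 52.95 PRZ
52.95 PRZ × 1.518 = 80.3781 XEL
80.3781 XEL × 1.233 = 99.1061973 CYN
Net change: 99.1061973 − 100 = -0.8938027 CYN

-0.89380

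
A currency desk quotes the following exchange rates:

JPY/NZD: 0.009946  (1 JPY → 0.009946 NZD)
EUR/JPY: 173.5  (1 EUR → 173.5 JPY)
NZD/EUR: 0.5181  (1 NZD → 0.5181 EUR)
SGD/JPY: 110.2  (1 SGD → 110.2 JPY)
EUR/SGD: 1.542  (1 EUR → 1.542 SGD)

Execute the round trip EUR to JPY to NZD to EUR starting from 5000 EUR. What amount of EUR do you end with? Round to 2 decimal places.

4470.25

5000 EUR × 173.5 = 867500 JPY
867500 JPY × 0.009946 = 8628.155 NZD
8628.155 NZD × 0.5181 = 4470.2471055 EUR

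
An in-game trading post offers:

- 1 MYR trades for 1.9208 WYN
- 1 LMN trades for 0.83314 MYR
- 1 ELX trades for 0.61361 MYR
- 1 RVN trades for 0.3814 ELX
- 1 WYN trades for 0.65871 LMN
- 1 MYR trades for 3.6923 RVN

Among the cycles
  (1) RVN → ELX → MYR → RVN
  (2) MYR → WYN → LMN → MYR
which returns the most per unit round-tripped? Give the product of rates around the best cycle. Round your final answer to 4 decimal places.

1.0541

(1) 0.3814 × 0.61361 × 3.6923 = 0.86411
(2) 1.9208 × 0.65871 × 0.83314 = 1.05413
Highest is cycle (2) at 1.0541 (>1, arbitrage).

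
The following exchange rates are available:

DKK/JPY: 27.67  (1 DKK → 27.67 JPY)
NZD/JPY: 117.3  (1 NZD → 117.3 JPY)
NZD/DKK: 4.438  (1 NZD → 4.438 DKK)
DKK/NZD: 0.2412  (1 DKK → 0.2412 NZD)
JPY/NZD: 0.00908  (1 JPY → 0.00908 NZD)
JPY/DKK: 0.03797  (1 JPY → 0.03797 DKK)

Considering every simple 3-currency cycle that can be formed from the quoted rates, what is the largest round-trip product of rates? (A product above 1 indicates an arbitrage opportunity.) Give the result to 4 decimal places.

1.1150

JPY→NZD→DKK→JPY: 0.00908 × 4.438 × 27.67 = 1.11502
JPY→DKK→NZD→JPY: 0.03797 × 0.2412 × 117.3 = 1.07428
Maximum is JPY→NZD→DKK→JPY at 1.1150; arbitrage exists.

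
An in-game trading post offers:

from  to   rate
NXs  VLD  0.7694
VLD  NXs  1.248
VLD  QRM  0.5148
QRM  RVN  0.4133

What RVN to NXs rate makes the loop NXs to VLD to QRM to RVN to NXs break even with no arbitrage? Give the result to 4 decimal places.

Known legs of the cycle: 0.7694 × 0.5148 × 0.4133 = 0.163702806696
For no arbitrage the full-cycle product must be 1, so the missing rate is 1 / 0.163702806696 ≈ 6.108631.

6.1086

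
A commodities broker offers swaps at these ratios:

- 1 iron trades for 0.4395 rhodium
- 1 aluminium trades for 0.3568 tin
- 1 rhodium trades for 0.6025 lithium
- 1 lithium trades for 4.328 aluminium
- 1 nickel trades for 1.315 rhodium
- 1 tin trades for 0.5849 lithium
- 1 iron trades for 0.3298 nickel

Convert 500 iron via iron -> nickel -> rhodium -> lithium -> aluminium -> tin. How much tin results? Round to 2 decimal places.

500 iron × 0.3298 = 164.9 nickel
164.9 nickel × 1.315 = 216.8435 rhodium
216.8435 rhodium × 0.6025 = 130.64820875 lithium
130.64820875 lithium × 4.328 = 565.44544747 aluminium
565.44544747 aluminium × 0.3568 = 201.750935657296 tin

201.75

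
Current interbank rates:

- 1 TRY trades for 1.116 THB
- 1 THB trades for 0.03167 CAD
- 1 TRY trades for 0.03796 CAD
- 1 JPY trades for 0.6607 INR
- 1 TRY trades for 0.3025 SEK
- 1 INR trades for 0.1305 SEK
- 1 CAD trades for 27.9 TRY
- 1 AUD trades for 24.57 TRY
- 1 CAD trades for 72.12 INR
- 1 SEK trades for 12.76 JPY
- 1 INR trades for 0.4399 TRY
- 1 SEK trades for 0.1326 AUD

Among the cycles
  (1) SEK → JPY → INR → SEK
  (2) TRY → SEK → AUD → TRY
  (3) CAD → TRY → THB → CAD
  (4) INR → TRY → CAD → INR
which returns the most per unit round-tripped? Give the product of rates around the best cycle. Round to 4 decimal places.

(1) 12.76 × 0.6607 × 0.1305 = 1.10018
(2) 0.3025 × 0.1326 × 24.57 = 0.98554
(3) 27.9 × 1.116 × 0.03167 = 0.98609
(4) 0.4399 × 0.03796 × 72.12 = 1.20430
Highest is cycle (4) at 1.2043 (>1, arbitrage).

1.2043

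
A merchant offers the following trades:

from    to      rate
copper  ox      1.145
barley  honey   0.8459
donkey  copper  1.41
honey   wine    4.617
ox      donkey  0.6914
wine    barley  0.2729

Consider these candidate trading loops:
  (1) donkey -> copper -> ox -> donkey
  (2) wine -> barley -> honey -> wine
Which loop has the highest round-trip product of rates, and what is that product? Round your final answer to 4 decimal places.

(1) 1.41 × 1.145 × 0.6914 = 1.11623
(2) 0.2729 × 0.8459 × 4.617 = 1.06582
Highest is cycle (1) at 1.1162 (>1, arbitrage).

1.1162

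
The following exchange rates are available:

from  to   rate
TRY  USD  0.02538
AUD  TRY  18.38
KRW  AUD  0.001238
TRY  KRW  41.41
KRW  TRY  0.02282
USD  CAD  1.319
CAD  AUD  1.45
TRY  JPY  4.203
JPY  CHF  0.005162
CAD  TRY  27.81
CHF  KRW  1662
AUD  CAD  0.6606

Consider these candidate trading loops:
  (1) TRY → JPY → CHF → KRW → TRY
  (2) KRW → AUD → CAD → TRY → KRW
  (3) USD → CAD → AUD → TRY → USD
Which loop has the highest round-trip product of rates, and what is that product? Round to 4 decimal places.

(1) 4.203 × 0.005162 × 1662 × 0.02282 = 0.82286
(2) 0.001238 × 0.6606 × 27.81 × 41.41 = 0.94181
(3) 1.319 × 1.45 × 18.38 × 0.02538 = 0.89217
Highest is cycle (2) at 0.9418 (≤1, no arbitrage).

0.9418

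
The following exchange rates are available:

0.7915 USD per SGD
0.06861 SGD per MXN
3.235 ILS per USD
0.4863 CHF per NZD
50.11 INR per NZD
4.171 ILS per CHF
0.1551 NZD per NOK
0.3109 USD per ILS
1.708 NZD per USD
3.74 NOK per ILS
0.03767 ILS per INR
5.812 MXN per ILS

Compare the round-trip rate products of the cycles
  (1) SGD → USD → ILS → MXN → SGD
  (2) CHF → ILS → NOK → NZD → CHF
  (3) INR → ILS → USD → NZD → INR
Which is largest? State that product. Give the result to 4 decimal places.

(1) 0.7915 × 3.235 × 5.812 × 0.06861 = 1.02103
(2) 4.171 × 3.74 × 0.1551 × 0.4863 = 1.17660
(3) 0.03767 × 0.3109 × 1.708 × 50.11 = 1.00237
Highest is cycle (2) at 1.1766 (>1, arbitrage).

1.1766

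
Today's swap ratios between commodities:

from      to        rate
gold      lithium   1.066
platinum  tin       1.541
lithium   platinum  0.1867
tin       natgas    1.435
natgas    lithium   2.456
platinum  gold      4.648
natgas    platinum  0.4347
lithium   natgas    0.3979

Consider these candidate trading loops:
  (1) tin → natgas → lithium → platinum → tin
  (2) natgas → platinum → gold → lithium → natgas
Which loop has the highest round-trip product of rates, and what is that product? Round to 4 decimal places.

1.0140

(1) 1.435 × 2.456 × 0.1867 × 1.541 = 1.01397
(2) 0.4347 × 4.648 × 1.066 × 0.3979 = 0.85701
Highest is cycle (1) at 1.0140 (>1, arbitrage).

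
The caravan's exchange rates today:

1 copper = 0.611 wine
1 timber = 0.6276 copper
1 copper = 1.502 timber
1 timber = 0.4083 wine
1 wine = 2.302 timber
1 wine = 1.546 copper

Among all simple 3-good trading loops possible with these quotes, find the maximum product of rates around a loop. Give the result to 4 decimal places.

0.9481

wine→copper→timber→wine: 1.546 × 1.502 × 0.4083 = 0.94811
wine→timber→copper→wine: 2.302 × 0.6276 × 0.611 = 0.88273
Maximum is wine→copper→timber→wine at 0.9481; no arbitrage — every cycle loses value.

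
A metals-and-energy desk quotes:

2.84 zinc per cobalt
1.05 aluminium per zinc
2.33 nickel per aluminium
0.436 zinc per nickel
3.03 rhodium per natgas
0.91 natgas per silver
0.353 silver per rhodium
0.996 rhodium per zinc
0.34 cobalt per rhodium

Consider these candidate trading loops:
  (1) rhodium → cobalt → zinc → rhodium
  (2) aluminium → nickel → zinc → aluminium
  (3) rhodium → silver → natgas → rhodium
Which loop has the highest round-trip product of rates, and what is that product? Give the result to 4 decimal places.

(1) 0.34 × 2.84 × 0.996 = 0.96174
(2) 2.33 × 0.436 × 1.05 = 1.06667
(3) 0.353 × 0.91 × 3.03 = 0.97333
Highest is cycle (2) at 1.0667 (>1, arbitrage).

1.0667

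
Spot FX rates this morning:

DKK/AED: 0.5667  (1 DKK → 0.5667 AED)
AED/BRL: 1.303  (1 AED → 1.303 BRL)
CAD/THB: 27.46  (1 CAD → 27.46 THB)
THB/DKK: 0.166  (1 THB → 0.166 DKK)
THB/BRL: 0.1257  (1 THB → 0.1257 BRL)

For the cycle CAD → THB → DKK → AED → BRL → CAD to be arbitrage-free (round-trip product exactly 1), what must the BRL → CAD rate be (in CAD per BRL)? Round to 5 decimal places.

Known legs of the cycle: 27.46 × 0.166 × 0.5667 × 1.303 = 3.365939063436
For no arbitrage the full-cycle product must be 1, so the missing rate is 1 / 3.365939063436 ≈ 0.2970939.

0.29709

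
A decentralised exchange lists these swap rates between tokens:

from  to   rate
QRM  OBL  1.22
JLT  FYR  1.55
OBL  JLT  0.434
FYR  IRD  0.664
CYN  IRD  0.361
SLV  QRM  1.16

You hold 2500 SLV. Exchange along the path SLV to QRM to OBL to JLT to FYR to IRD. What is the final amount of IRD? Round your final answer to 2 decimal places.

1580.33

2500 SLV × 1.16 = 2900 QRM
2900 QRM × 1.22 = 3538 OBL
3538 OBL × 0.434 = 1535.492 JLT
1535.492 JLT × 1.55 = 2380.0126 FYR
2380.0126 FYR × 0.664 = 1580.3283664 IRD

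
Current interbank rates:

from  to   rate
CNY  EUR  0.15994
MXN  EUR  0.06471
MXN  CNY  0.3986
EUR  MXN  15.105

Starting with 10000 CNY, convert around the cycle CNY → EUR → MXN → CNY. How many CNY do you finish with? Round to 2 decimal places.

9629.75

10000 CNY × 0.15994 = 1599.4 EUR
1599.4 EUR × 15.105 = 24158.937 MXN
24158.937 MXN × 0.3986 = 9629.7522882 CNY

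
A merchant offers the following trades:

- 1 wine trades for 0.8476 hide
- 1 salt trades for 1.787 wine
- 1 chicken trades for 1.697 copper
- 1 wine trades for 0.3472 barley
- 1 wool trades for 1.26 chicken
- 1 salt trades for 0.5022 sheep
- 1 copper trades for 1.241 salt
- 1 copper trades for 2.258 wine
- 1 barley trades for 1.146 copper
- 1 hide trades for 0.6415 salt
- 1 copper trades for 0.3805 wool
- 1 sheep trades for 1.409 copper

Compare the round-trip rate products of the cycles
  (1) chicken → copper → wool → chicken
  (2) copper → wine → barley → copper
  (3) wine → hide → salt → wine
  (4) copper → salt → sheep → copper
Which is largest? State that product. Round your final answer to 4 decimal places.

0.9717

(1) 1.697 × 0.3805 × 1.26 = 0.81359
(2) 2.258 × 0.3472 × 1.146 = 0.89844
(3) 0.8476 × 0.6415 × 1.787 = 0.97166
(4) 1.241 × 0.5022 × 1.409 = 0.87813
Highest is cycle (3) at 0.9717 (≤1, no arbitrage).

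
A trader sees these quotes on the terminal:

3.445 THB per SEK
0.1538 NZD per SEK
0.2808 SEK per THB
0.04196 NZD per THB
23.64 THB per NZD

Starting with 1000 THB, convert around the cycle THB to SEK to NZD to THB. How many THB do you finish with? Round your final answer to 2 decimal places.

1000 THB × 0.2808 = 280.8 SEK
280.8 SEK × 0.1538 = 43.18704 NZD
43.18704 NZD × 23.64 = 1020.9416256 THB

1020.94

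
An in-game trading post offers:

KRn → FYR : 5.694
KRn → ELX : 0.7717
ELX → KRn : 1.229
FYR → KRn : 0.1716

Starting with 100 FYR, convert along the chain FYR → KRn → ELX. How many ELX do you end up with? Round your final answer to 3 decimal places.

13.242

100 FYR × 0.1716 = 17.16 KRn
17.16 KRn × 0.7717 = 13.242372 ELX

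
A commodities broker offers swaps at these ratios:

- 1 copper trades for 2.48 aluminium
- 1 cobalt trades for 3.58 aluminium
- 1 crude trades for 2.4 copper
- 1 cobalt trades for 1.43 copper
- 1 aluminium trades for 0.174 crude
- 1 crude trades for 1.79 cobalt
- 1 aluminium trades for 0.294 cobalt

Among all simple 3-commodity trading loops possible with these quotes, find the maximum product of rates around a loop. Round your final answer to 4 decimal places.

1.1150

crude→cobalt→aluminium→crude: 1.79 × 3.58 × 0.174 = 1.11503
aluminium→cobalt→copper→aluminium: 0.294 × 1.43 × 2.48 = 1.04264
crude→copper→aluminium→crude: 2.4 × 2.48 × 0.174 = 1.03565
Maximum is crude→cobalt→aluminium→crude at 1.1150; arbitrage exists.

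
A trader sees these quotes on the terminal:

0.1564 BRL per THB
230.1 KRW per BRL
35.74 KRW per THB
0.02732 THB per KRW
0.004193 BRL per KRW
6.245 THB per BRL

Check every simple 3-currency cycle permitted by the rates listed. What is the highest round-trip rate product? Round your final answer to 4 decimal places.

BRL→KRW→THB→BRL: 230.1 × 0.02732 × 0.1564 = 0.98318
BRL→THB→KRW→BRL: 6.245 × 35.74 × 0.004193 = 0.93586
Maximum is BRL→KRW→THB→BRL at 0.9832; no arbitrage — every cycle loses value.

0.9832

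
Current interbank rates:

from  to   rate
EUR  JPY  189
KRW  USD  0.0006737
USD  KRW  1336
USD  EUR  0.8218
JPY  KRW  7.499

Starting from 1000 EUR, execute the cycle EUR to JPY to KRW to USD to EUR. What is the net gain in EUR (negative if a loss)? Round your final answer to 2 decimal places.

1000 EUR × 189 = 189000 JPY
189000 JPY × 7.499 = 1417311 KRW
1417311 KRW × 0.0006737 = 954.8424207 USD
954.8424207 USD × 0.8218 = 784.68950133126 EUR
Net change: 784.68950133126 − 1000 = -215.31049866874 EUR

-215.31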